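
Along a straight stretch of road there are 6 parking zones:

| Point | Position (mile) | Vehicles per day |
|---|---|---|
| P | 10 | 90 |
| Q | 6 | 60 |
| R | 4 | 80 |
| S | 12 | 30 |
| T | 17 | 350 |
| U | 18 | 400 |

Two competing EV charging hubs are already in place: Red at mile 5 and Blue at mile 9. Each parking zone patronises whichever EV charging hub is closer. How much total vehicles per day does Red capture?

140

The indifferent point is the midpoint (5+9)/2 = 7; parking zones left of it (closer to Red at 5) go to Red, those right go to Blue.
  R at 4 (w=80) → Red
  Q at 6 (w=60) → Red
  P at 10 (w=90) → Blue
  S at 12 (w=30) → Blue
  T at 17 (w=350) → Blue
  U at 18 (w=400) → Blue
Red captures 140; Blue captures 870.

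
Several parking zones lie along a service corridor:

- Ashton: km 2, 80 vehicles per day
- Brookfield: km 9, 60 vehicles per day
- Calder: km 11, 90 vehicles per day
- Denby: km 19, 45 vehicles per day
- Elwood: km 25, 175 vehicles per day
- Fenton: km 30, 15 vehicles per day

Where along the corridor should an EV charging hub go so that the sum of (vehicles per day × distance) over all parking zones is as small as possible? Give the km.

x = 19

For a sum of weighted absolute distances on a line, the optimum is the weighted median (not the mean). Total weight W = 465; half-weight = 232.5.
Sort by position and accumulate weight:
  km 2 (Ashton, w=80) → cum 80
  km 9 (Brookfield, w=60) → cum 140
  km 11 (Calder, w=90) → cum 230
  km 19 (Denby, w=45) → cum 275  ≥ 232.5 → median here
  km 25 (Elwood, w=175) → cum 450
  km 30 (Fenton, w=15) → cum 465
Optimal location: km 19.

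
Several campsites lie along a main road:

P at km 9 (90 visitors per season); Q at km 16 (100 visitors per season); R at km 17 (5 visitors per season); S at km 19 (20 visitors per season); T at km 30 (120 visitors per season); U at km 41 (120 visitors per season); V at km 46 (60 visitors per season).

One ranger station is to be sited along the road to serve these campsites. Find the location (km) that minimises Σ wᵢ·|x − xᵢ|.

x = 30

For a sum of weighted absolute distances on a line, the optimum is the weighted median (not the mean). Total weight W = 515; half-weight = 257.5.
Sort by position and accumulate weight:
  km 9 (P, w=90) → cum 90
  km 16 (Q, w=100) → cum 190
  km 17 (R, w=5) → cum 195
  km 19 (S, w=20) → cum 215
  km 30 (T, w=120) → cum 335  ≥ 257.5 → median here
  km 41 (U, w=120) → cum 455
  km 46 (V, w=60) → cum 515
Optimal location: km 30.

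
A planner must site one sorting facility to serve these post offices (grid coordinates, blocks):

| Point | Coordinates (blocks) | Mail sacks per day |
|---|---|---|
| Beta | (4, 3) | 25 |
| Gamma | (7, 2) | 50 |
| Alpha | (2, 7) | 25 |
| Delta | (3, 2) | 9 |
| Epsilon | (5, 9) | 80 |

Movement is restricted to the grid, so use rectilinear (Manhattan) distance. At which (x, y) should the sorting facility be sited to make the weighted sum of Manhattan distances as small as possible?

(5, 7)

Manhattan distance separates: Σwᵢ(|x−xᵢ|+|y−yᵢ|) = Σwᵢ|x−xᵢ| + Σwᵢ|y−yᵢ|, so x and y are optimised independently as 1-D weighted medians.
Total weight W = 189; half = 94.5.
x-coordinate, sorted with cumulative weight:
  x=2 (Alpha, w=25) cum 25
  x=3 (Delta, w=9) cum 34
  x=4 (Beta, w=25) cum 59
  x=5 (Epsilon, w=80) cum 139  ← median
  x=7 (Gamma, w=50) cum 189
⇒ x* = 5
y-coordinate, sorted with cumulative weight:
  y=2 (Gamma, w=50) cum 50
  y=2 (Delta, w=9) cum 59
  y=3 (Beta, w=25) cum 84
  y=7 (Alpha, w=25) cum 109  ← median
  y=9 (Epsilon, w=80) cum 189
⇒ y* = 7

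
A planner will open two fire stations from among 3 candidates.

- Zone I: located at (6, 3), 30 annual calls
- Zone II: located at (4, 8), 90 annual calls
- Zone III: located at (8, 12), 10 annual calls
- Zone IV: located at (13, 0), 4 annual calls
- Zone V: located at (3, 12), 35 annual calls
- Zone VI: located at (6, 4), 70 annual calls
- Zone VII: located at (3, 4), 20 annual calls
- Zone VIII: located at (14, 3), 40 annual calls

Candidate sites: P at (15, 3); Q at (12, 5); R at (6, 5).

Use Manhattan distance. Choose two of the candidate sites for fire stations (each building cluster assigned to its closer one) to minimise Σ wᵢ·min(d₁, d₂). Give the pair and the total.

{P, R}, total 1160

Evaluate every pair (each demand assigned to the nearer of the two):
  {P, R}: total = 1160
  {Q, R}: total = 1284
  {P, Q}: total = 2650
Best pair: {P, R} with total 1160.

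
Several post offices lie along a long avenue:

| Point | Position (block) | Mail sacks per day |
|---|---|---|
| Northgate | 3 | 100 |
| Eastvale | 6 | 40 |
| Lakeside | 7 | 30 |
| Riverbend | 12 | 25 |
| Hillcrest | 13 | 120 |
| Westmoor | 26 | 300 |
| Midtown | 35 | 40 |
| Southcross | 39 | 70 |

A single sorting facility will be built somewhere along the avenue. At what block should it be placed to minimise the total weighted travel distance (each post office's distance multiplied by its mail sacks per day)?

For a sum of weighted absolute distances on a line, the optimum is the weighted median (not the mean). Total weight W = 725; half-weight = 362.5.
Sort by position and accumulate weight:
  block 3 (Northgate, w=100) → cum 100
  block 6 (Eastvale, w=40) → cum 140
  block 7 (Lakeside, w=30) → cum 170
  block 12 (Riverbend, w=25) → cum 195
  block 13 (Hillcrest, w=120) → cum 315
  block 26 (Westmoor, w=300) → cum 615  ≥ 362.5 → median here
  block 35 (Midtown, w=40) → cum 655
  block 39 (Southcross, w=70) → cum 725
Optimal location: block 26.

x = 26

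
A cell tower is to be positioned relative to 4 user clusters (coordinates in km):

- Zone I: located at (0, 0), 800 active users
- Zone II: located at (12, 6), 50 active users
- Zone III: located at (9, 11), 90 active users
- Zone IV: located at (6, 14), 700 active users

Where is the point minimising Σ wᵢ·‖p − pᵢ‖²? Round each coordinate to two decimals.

(3.42, 6.76)

The minimiser of Σwᵢ‖p−pᵢ‖² is the weighted centroid p* = (Σwᵢpᵢ)/(Σwᵢ).
Σwᵢ = 1640.
Σwᵢxᵢ = 800·0 + 50·12 + 90·9 + 700·6 = 5610.
Σwᵢyᵢ = 800·0 + 50·6 + 90·11 + 700·14 = 11090.
x* = 5610/1640 = 3.42, y* = 11090/1640 = 6.76.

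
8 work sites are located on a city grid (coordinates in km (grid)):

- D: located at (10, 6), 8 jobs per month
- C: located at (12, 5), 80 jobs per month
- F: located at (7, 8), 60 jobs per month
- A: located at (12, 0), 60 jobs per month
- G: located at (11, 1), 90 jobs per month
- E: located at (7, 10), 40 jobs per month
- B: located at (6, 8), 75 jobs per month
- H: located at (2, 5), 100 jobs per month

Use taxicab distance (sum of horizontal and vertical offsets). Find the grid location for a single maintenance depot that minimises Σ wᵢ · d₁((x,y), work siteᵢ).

Manhattan distance separates: Σwᵢ(|x−xᵢ|+|y−yᵢ|) = Σwᵢ|x−xᵢ| + Σwᵢ|y−yᵢ|, so x and y are optimised independently as 1-D weighted medians.
Total weight W = 513; half = 256.5.
x-coordinate, sorted with cumulative weight:
  x=2 (H, w=100) cum 100
  x=6 (B, w=75) cum 175
  x=7 (F, w=60) cum 235
  x=7 (E, w=40) cum 275  ← median
  x=10 (D, w=8) cum 283
  x=11 (G, w=90) cum 373
  x=12 (C, w=80) cum 453
  x=12 (A, w=60) cum 513
⇒ x* = 7
y-coordinate, sorted with cumulative weight:
  y=0 (A, w=60) cum 60
  y=1 (G, w=90) cum 150
  y=5 (C, w=80) cum 230
  y=5 (H, w=100) cum 330  ← median
  y=6 (D, w=8) cum 338
  y=8 (F, w=60) cum 398
  y=8 (B, w=75) cum 473
  y=10 (E, w=40) cum 513
⇒ y* = 5

(7, 5)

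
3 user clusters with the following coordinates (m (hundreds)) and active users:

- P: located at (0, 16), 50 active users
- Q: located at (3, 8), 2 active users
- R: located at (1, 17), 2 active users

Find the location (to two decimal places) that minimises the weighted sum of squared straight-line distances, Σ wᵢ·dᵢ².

The minimiser of Σwᵢ‖p−pᵢ‖² is the weighted centroid p* = (Σwᵢpᵢ)/(Σwᵢ).
Σwᵢ = 54.
Σwᵢxᵢ = 50·0 + 2·3 + 2·1 = 8.
Σwᵢyᵢ = 50·16 + 2·8 + 2·17 = 850.
x* = 8/54 = 0.15, y* = 850/54 = 15.74.

(0.15, 15.74)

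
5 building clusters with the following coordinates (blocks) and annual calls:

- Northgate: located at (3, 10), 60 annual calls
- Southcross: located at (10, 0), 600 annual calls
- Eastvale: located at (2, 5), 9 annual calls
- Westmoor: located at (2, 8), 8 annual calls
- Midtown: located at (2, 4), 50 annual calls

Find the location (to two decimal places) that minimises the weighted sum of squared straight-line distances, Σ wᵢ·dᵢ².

The minimiser of Σwᵢ‖p−pᵢ‖² is the weighted centroid p* = (Σwᵢpᵢ)/(Σwᵢ).
Σwᵢ = 727.
Σwᵢxᵢ = 60·3 + 600·10 + 9·2 + 8·2 + 50·2 = 6314.
Σwᵢyᵢ = 60·10 + 600·0 + 9·5 + 8·8 + 50·4 = 909.
x* = 6314/727 = 8.69, y* = 909/727 = 1.25.

(8.69, 1.25)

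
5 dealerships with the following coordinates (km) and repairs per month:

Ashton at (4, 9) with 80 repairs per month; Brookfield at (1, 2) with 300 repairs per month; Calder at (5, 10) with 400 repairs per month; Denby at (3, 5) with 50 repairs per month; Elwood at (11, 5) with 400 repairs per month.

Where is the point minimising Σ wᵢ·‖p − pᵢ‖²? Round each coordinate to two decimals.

The minimiser of Σwᵢ‖p−pᵢ‖² is the weighted centroid p* = (Σwᵢpᵢ)/(Σwᵢ).
Σwᵢ = 1230.
Σwᵢxᵢ = 80·4 + 300·1 + 400·5 + 50·3 + 400·11 = 7170.
Σwᵢyᵢ = 80·9 + 300·2 + 400·10 + 50·5 + 400·5 = 7570.
x* = 7170/1230 = 5.83, y* = 7570/1230 = 6.15.

(5.83, 6.15)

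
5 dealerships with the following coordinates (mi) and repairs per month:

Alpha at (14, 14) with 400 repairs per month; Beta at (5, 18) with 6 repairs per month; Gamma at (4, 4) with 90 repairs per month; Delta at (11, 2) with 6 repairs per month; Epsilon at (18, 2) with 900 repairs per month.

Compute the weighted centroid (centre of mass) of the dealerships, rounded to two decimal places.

(15.87, 5.62)

The minimiser of Σwᵢ‖p−pᵢ‖² is the weighted centroid p* = (Σwᵢpᵢ)/(Σwᵢ).
Σwᵢ = 1402.
Σwᵢxᵢ = 400·14 + 6·5 + 90·4 + 6·11 + 900·18 = 22256.
Σwᵢyᵢ = 400·14 + 6·18 + 90·4 + 6·2 + 900·2 = 7880.
x* = 22256/1402 = 15.87, y* = 7880/1402 = 5.62.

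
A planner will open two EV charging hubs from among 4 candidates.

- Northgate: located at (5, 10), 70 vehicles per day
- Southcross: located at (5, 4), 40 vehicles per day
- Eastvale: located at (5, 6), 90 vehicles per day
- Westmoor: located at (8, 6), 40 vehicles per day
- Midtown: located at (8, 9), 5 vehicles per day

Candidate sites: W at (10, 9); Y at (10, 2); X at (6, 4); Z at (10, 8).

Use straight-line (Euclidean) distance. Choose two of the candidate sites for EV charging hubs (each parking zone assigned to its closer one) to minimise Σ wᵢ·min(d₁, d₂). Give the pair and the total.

Evaluate every pair (each demand assigned to the nearer of the two):
  {W, X}: total = 721.3
  {X, Z}: total = 742.5
  {Y, X}: total = 807.1
  {Y, Z}: total = 1201.4
  {W, Z}: total = 1220.9
  {W, Y}: total = 1251.3
Best pair: {W, X} with total 721.3.

{W, X}, total 721.3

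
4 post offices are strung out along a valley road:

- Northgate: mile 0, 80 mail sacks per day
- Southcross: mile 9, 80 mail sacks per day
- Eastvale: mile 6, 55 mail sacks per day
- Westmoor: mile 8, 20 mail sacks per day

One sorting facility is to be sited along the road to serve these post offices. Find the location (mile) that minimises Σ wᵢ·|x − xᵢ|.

For a sum of weighted absolute distances on a line, the optimum is the weighted median (not the mean). Total weight W = 235; half-weight = 117.5.
Sort by position and accumulate weight:
  mile 0 (Northgate, w=80) → cum 80
  mile 6 (Eastvale, w=55) → cum 135  ≥ 117.5 → median here
  mile 8 (Westmoor, w=20) → cum 155
  mile 9 (Southcross, w=80) → cum 235
Optimal location: mile 6.

x = 6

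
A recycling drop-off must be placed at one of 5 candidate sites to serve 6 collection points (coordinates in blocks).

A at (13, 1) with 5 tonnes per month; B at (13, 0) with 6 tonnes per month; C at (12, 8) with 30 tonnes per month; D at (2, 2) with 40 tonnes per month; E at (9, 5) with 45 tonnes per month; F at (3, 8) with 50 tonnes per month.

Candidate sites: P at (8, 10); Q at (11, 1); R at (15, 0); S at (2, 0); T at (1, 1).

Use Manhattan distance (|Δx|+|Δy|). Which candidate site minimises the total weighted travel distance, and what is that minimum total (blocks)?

Total weighted distance at each candidate:
  P (8, 10): total = 1520
  Q (11, 1): total = 1688
  R (15, 0): total = 2452
  S (2, 0): total = 1736
  T (1, 1): total = 1748
Minimum is at P with total 1520 blocks.

P, total 1520 blocks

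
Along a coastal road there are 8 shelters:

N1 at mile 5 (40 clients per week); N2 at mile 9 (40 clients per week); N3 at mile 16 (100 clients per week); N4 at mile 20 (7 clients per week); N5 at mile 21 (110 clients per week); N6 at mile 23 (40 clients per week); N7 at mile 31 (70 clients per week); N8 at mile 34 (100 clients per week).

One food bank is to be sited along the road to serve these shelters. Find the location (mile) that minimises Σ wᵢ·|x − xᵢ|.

For a sum of weighted absolute distances on a line, the optimum is the weighted median (not the mean). Total weight W = 507; half-weight = 253.5.
Sort by position and accumulate weight:
  mile 5 (N1, w=40) → cum 40
  mile 9 (N2, w=40) → cum 80
  mile 16 (N3, w=100) → cum 180
  mile 20 (N4, w=7) → cum 187
  mile 21 (N5, w=110) → cum 297  ≥ 253.5 → median here
  mile 23 (N6, w=40) → cum 337
  mile 31 (N7, w=70) → cum 407
  mile 34 (N8, w=100) → cum 507
Optimal location: mile 21.

x = 21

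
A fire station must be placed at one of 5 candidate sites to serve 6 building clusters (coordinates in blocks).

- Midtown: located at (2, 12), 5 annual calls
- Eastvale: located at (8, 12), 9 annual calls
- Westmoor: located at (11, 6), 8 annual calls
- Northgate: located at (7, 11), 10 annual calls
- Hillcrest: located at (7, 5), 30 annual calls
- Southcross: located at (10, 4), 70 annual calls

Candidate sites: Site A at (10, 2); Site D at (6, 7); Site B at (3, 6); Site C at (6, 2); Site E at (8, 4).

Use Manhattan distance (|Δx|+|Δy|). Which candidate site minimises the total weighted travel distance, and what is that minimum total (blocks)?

Site E, total 462 blocks

Total weighted distance at each candidate:
  Site A (10, 2): total = 678
  Site D (6, 7): total = 786
  Site B (3, 6): total = 1068
  Site C (6, 2): total = 890
  Site E (8, 4): total = 462
Minimum is at Site E with total 462 blocks.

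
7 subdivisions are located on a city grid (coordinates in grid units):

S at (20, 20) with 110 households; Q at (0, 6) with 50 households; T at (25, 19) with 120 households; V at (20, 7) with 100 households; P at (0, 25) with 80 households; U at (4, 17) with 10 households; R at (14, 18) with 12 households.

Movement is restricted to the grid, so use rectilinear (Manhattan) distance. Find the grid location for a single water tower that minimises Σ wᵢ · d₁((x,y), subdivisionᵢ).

(20, 19)

Manhattan distance separates: Σwᵢ(|x−xᵢ|+|y−yᵢ|) = Σwᵢ|x−xᵢ| + Σwᵢ|y−yᵢ|, so x and y are optimised independently as 1-D weighted medians.
Total weight W = 482; half = 241.
x-coordinate, sorted with cumulative weight:
  x=0 (Q, w=50) cum 50
  x=0 (P, w=80) cum 130
  x=4 (U, w=10) cum 140
  x=14 (R, w=12) cum 152
  x=20 (S, w=110) cum 262  ← median
  x=20 (V, w=100) cum 362
  x=25 (T, w=120) cum 482
⇒ x* = 20
y-coordinate, sorted with cumulative weight:
  y=6 (Q, w=50) cum 50
  y=7 (V, w=100) cum 150
  y=17 (U, w=10) cum 160
  y=18 (R, w=12) cum 172
  y=19 (T, w=120) cum 292  ← median
  y=20 (S, w=110) cum 402
  y=25 (P, w=80) cum 482
⇒ y* = 19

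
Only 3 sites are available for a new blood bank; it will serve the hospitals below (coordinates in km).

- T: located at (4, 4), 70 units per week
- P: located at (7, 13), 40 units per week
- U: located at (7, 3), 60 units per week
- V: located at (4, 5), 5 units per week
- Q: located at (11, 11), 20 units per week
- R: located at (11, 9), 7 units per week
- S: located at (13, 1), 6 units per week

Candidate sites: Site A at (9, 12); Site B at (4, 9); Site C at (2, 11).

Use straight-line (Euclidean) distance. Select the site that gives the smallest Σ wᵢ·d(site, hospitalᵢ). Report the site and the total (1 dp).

Total weighted distance at each candidate:
  Site A (9, 12): total = 1486.2
  Site B (4, 9): total = 1239.3
  Site C (2, 11): total = 1656.4
Minimum is at Site B with total 1239.3 km.

Site B, total 1239.3 km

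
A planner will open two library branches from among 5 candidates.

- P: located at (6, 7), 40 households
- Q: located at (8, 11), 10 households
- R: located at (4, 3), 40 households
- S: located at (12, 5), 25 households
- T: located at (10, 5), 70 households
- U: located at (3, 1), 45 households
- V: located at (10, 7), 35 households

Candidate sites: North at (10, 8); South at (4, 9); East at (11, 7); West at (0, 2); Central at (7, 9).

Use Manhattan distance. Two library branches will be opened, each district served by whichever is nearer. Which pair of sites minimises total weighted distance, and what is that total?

Evaluate every pair (each demand assigned to the nearer of the two):
  {East, West}: total = 970
  {North, West}: total = 1000
  {South, East}: total = 1185
  {North, South}: total = 1225
  {East, Central}: total = 1370
  {North, Central}: total = 1420
  {West, Central}: total = 1420
  {North, East}: total = 1640
  {South, Central}: total = 1685
  {South, West}: total = 1880
Best pair: {East, West} with total 970.

{East, West}, total 970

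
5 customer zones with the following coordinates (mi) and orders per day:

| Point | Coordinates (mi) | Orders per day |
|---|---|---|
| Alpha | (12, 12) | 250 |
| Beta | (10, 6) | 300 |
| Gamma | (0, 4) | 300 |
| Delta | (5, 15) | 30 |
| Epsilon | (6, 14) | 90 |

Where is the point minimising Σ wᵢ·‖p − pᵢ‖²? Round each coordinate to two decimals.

The minimiser of Σwᵢ‖p−pᵢ‖² is the weighted centroid p* = (Σwᵢpᵢ)/(Σwᵢ).
Σwᵢ = 970.
Σwᵢxᵢ = 250·12 + 300·10 + 300·0 + 30·5 + 90·6 = 6690.
Σwᵢyᵢ = 250·12 + 300·6 + 300·4 + 30·15 + 90·14 = 7710.
x* = 6690/970 = 6.90, y* = 7710/970 = 7.95.

(6.90, 7.95)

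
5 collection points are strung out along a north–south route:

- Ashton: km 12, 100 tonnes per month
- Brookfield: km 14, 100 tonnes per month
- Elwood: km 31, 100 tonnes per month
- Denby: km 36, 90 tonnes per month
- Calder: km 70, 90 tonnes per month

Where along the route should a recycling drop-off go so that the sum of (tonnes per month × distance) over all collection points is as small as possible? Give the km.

For a sum of weighted absolute distances on a line, the optimum is the weighted median (not the mean). Total weight W = 480; half-weight = 240.
Sort by position and accumulate weight:
  km 12 (Ashton, w=100) → cum 100
  km 14 (Brookfield, w=100) → cum 200
  km 31 (Elwood, w=100) → cum 300  ≥ 240 → median here
  km 36 (Denby, w=90) → cum 390
  km 70 (Calder, w=90) → cum 480
Optimal location: km 31.

x = 31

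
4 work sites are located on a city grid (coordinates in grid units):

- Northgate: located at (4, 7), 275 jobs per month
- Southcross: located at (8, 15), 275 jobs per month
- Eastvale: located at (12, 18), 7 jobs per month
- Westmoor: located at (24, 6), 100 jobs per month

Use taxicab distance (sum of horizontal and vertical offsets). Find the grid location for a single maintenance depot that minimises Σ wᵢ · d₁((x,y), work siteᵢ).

Manhattan distance separates: Σwᵢ(|x−xᵢ|+|y−yᵢ|) = Σwᵢ|x−xᵢ| + Σwᵢ|y−yᵢ|, so x and y are optimised independently as 1-D weighted medians.
Total weight W = 657; half = 328.5.
x-coordinate, sorted with cumulative weight:
  x=4 (Northgate, w=275) cum 275
  x=8 (Southcross, w=275) cum 550  ← median
  x=12 (Eastvale, w=7) cum 557
  x=24 (Westmoor, w=100) cum 657
⇒ x* = 8
y-coordinate, sorted with cumulative weight:
  y=6 (Westmoor, w=100) cum 100
  y=7 (Northgate, w=275) cum 375  ← median
  y=15 (Southcross, w=275) cum 650
  y=18 (Eastvale, w=7) cum 657
⇒ y* = 7

(8, 7)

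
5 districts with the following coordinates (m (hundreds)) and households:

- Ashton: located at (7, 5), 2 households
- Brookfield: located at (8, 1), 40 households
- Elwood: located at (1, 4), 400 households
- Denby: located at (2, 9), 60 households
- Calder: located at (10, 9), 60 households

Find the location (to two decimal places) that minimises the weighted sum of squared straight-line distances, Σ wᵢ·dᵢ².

The minimiser of Σwᵢ‖p−pᵢ‖² is the weighted centroid p* = (Σwᵢpᵢ)/(Σwᵢ).
Σwᵢ = 562.
Σwᵢxᵢ = 2·7 + 40·8 + 400·1 + 60·2 + 60·10 = 1454.
Σwᵢyᵢ = 2·5 + 40·1 + 400·4 + 60·9 + 60·9 = 2730.
x* = 1454/562 = 2.59, y* = 2730/562 = 4.86.

(2.59, 4.86)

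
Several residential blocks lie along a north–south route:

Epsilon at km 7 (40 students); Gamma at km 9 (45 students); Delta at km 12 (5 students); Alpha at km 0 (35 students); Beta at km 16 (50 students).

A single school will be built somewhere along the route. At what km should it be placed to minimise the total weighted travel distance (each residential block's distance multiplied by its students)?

For a sum of weighted absolute distances on a line, the optimum is the weighted median (not the mean). Total weight W = 175; half-weight = 87.5.
Sort by position and accumulate weight:
  km 0 (Alpha, w=35) → cum 35
  km 7 (Epsilon, w=40) → cum 75
  km 9 (Gamma, w=45) → cum 120  ≥ 87.5 → median here
  km 12 (Delta, w=5) → cum 125
  km 16 (Beta, w=50) → cum 175
Optimal location: km 9.

x = 9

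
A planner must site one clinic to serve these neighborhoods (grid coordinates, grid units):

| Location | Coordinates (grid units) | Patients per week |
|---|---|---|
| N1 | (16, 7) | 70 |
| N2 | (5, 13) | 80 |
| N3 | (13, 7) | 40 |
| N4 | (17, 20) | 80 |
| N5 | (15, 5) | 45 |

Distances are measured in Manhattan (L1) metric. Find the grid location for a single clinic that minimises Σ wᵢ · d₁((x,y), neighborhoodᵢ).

Manhattan distance separates: Σwᵢ(|x−xᵢ|+|y−yᵢ|) = Σwᵢ|x−xᵢ| + Σwᵢ|y−yᵢ|, so x and y are optimised independently as 1-D weighted medians.
Total weight W = 315; half = 157.5.
x-coordinate, sorted with cumulative weight:
  x=5 (N2, w=80) cum 80
  x=13 (N3, w=40) cum 120
  x=15 (N5, w=45) cum 165  ← median
  x=16 (N1, w=70) cum 235
  x=17 (N4, w=80) cum 315
⇒ x* = 15
y-coordinate, sorted with cumulative weight:
  y=5 (N5, w=45) cum 45
  y=7 (N1, w=70) cum 115
  y=7 (N3, w=40) cum 155
  y=13 (N2, w=80) cum 235  ← median
  y=20 (N4, w=80) cum 315
⇒ y* = 13

(15, 13)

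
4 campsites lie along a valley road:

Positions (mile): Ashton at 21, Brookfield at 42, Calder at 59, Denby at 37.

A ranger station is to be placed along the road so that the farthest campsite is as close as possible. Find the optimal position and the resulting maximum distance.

The 1-center on a line is the midpoint of the two extreme points: leftmost at 21, rightmost at 59.
Optimal location = (21 + 59)/2 = 40; maximum distance = (59 − 21)/2 = 19.

location 40, max distance 19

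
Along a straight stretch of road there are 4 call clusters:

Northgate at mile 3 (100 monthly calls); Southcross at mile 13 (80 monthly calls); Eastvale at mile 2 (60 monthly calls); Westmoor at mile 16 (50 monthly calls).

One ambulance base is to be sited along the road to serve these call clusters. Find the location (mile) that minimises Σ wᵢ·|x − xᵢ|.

x = 3

For a sum of weighted absolute distances on a line, the optimum is the weighted median (not the mean). Total weight W = 290; half-weight = 145.
Sort by position and accumulate weight:
  mile 2 (Eastvale, w=60) → cum 60
  mile 3 (Northgate, w=100) → cum 160  ≥ 145 → median here
  mile 13 (Southcross, w=80) → cum 240
  mile 16 (Westmoor, w=50) → cum 290
Optimal location: mile 3.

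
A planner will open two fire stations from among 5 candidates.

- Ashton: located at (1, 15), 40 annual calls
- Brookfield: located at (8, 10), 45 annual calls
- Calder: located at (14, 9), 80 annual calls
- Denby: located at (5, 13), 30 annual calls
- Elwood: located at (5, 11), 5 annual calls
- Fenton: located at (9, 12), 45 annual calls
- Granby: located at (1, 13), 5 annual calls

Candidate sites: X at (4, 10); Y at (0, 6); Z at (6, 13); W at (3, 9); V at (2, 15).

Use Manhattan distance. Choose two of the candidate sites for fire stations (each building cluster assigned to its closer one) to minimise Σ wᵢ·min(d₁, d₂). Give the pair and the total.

{Z, V}, total 1465

Evaluate every pair (each demand assigned to the nearer of the two):
  {Z, V}: total = 1465
  {X, V}: total = 1560
  {X, Z}: total = 1585
  {Z, W}: total = 1635
  {Y, Z}: total = 1715
  {W, V}: total = 1780
  {X, Y}: total = 1855
  {X, W}: total = 1855
  {Y, W}: total = 2105
  {Y, V}: total = 2545
Best pair: {Z, V} with total 1465.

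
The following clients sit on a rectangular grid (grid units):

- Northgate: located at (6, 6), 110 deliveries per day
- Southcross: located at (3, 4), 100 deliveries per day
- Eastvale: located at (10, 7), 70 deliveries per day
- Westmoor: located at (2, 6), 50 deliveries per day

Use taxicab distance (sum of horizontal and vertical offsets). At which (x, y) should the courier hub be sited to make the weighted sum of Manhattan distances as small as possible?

(6, 6)

Manhattan distance separates: Σwᵢ(|x−xᵢ|+|y−yᵢ|) = Σwᵢ|x−xᵢ| + Σwᵢ|y−yᵢ|, so x and y are optimised independently as 1-D weighted medians.
Total weight W = 330; half = 165.
x-coordinate, sorted with cumulative weight:
  x=2 (Westmoor, w=50) cum 50
  x=3 (Southcross, w=100) cum 150
  x=6 (Northgate, w=110) cum 260  ← median
  x=10 (Eastvale, w=70) cum 330
⇒ x* = 6
y-coordinate, sorted with cumulative weight:
  y=4 (Southcross, w=100) cum 100
  y=6 (Northgate, w=110) cum 210  ← median
  y=6 (Westmoor, w=50) cum 260
  y=7 (Eastvale, w=70) cum 330
⇒ y* = 6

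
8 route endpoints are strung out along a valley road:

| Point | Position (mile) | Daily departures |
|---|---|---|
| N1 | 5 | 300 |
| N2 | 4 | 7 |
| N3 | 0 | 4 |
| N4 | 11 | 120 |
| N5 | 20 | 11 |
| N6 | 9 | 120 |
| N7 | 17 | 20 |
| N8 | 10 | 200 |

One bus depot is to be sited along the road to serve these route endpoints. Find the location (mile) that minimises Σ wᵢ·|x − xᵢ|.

For a sum of weighted absolute distances on a line, the optimum is the weighted median (not the mean). Total weight W = 782; half-weight = 391.
Sort by position and accumulate weight:
  mile 0 (N3, w=4) → cum 4
  mile 4 (N2, w=7) → cum 11
  mile 5 (N1, w=300) → cum 311
  mile 9 (N6, w=120) → cum 431  ≥ 391 → median here
  mile 10 (N8, w=200) → cum 631
  mile 11 (N4, w=120) → cum 751
  mile 17 (N7, w=20) → cum 771
  mile 20 (N5, w=11) → cum 782
Optimal location: mile 9.

x = 9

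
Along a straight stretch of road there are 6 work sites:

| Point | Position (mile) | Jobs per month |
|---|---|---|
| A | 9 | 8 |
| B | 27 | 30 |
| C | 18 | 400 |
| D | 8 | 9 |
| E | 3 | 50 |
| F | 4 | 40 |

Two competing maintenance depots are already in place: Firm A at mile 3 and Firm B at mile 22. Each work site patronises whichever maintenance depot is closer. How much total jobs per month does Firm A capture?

The indifferent point is the midpoint (3+22)/2 = 12.5; work sites left of it (closer to Firm A at 3) go to Firm A, those right go to Firm B.
  E at 3 (w=50) → Firm A
  F at 4 (w=40) → Firm A
  D at 8 (w=9) → Firm A
  A at 9 (w=8) → Firm A
  C at 18 (w=400) → Firm B
  B at 27 (w=30) → Firm B
Firm A captures 107; Firm B captures 430.

107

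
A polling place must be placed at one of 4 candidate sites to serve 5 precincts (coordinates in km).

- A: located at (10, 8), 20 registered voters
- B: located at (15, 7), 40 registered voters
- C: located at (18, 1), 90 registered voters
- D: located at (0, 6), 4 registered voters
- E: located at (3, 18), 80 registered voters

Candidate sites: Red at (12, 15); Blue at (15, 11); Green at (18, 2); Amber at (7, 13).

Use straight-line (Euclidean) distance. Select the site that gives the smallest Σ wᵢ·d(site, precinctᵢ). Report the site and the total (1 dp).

Total weighted distance at each candidate:
  Red (12, 15): total = 2677.1
  Blue (15, 11): total = 2390.9
  Green (18, 2): total = 2351.5
  Amber (7, 13): total = 2533.6
Minimum is at Green with total 2351.5 km.

Green, total 2351.5 km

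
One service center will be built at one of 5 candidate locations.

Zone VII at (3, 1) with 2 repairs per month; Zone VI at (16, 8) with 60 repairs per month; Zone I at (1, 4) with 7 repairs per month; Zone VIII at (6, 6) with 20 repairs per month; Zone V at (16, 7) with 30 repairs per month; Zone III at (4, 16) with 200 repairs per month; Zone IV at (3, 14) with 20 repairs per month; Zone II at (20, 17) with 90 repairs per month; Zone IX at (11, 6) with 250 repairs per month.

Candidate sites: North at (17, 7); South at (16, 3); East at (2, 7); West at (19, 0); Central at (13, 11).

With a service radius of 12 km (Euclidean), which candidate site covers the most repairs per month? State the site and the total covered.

Central, covering 670

Coverage radius r = 12 km; a point is covered iff (Δx)²+(Δy)² ≤ 12² = 144.
  North (17, 7): covers {Zone VI, Zone VIII, Zone V, Zone II, Zone IX} → 450
  South (16, 3): covers {Zone VI, Zone VIII, Zone V, Zone IX} → 360
  East (2, 7): covers {Zone VII, Zone I, Zone VIII, Zone III, Zone IV, Zone IX} → 499
  West (19, 0): covers {Zone VI, Zone V, Zone IX} → 340
  Central (13, 11): covers {Zone VI, Zone VIII, Zone V, Zone III, Zone IV, Zone II, Zone IX} → 670
Maximum coverage at Central: 670 repairs per month.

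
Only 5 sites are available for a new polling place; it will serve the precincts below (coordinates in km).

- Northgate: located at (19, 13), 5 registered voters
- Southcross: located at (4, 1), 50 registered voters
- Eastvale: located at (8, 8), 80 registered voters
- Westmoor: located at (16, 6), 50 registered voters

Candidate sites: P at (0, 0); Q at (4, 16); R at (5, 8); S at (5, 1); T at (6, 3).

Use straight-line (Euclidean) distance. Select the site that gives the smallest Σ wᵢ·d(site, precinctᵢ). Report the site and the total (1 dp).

T, total 1176.3 km

Total weighted distance at each candidate:
  P (0, 0): total = 2080.8
  Q (4, 16): total = 2323.1
  R (5, 8): total = 1226.9
  S (5, 1): total = 1355.6
  T (6, 3): total = 1176.3
Minimum is at T with total 1176.3 km.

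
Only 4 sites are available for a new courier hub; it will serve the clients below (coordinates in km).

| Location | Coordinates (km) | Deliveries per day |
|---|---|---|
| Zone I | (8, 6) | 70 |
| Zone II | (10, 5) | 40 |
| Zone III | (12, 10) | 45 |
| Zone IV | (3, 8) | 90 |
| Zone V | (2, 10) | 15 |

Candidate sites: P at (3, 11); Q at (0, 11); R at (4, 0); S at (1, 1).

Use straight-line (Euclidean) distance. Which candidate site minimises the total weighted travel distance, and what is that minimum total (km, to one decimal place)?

P, total 1562.5 km

Total weighted distance at each candidate:
  P (3, 11): total = 1562.5
  Q (0, 11): total = 2084.1
  R (4, 0): total = 2272.0
  S (1, 1): total = 2426.7
Minimum is at P with total 1562.5 km.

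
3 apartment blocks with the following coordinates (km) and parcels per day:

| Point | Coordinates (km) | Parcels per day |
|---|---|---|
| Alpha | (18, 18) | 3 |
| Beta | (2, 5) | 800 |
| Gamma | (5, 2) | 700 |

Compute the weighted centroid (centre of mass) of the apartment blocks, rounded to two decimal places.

(3.43, 3.63)

The minimiser of Σwᵢ‖p−pᵢ‖² is the weighted centroid p* = (Σwᵢpᵢ)/(Σwᵢ).
Σwᵢ = 1503.
Σwᵢxᵢ = 3·18 + 800·2 + 700·5 = 5154.
Σwᵢyᵢ = 3·18 + 800·5 + 700·2 = 5454.
x* = 5154/1503 = 3.43, y* = 5454/1503 = 3.63.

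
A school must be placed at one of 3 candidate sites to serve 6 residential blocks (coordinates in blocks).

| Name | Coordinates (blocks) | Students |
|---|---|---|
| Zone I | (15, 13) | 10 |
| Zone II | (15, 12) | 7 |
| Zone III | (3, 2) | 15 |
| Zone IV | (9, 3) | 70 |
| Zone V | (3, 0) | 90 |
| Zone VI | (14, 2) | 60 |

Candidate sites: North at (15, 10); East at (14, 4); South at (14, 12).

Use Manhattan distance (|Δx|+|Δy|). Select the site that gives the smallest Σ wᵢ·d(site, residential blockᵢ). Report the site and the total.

Total weighted distance at each candidate:
  North (15, 10): total = 3774
  East (14, 4): total = 2248
  South (14, 12): total = 3992
Minimum is at East with total 2248 blocks.

East, total 2248 blocks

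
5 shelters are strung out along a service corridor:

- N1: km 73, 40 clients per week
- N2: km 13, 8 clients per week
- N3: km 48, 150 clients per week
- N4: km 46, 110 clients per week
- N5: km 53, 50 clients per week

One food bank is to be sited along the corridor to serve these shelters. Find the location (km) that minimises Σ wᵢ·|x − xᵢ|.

x = 48

For a sum of weighted absolute distances on a line, the optimum is the weighted median (not the mean). Total weight W = 358; half-weight = 179.
Sort by position and accumulate weight:
  km 13 (N2, w=8) → cum 8
  km 46 (N4, w=110) → cum 118
  km 48 (N3, w=150) → cum 268  ≥ 179 → median here
  km 53 (N5, w=50) → cum 318
  km 73 (N1, w=40) → cum 358
Optimal location: km 48.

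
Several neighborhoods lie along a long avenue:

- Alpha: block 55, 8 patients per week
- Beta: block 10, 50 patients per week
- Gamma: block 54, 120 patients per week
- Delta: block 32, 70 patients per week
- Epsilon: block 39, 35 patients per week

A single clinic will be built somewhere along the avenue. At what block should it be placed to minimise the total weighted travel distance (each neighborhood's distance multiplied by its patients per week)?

x = 39

For a sum of weighted absolute distances on a line, the optimum is the weighted median (not the mean). Total weight W = 283; half-weight = 141.5.
Sort by position and accumulate weight:
  block 10 (Beta, w=50) → cum 50
  block 32 (Delta, w=70) → cum 120
  block 39 (Epsilon, w=35) → cum 155  ≥ 141.5 → median here
  block 54 (Gamma, w=120) → cum 275
  block 55 (Alpha, w=8) → cum 283
Optimal location: block 39.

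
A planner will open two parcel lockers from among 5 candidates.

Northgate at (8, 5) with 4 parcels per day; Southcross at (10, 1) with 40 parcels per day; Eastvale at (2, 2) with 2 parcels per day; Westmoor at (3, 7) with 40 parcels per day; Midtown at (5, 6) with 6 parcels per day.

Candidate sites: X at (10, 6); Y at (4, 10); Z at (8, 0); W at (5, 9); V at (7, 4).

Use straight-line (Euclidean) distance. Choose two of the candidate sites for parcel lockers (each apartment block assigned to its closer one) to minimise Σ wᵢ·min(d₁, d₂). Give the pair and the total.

Evaluate every pair (each demand assigned to the nearer of the two):
  {Z, W}: total = 253.2
  {Y, Z}: total = 273.3
  {W, V}: total = 316.2
  {Z, V}: total = 322.8
  {Y, V}: total = 329.6
  {X, W}: total = 355.3
  {X, Y}: total = 376.7
  {X, V}: total = 403.1
  {X, Z}: total = 423.9
  {Y, W}: total = 543.7
Best pair: {Z, W} with total 253.2.

{Z, W}, total 253.2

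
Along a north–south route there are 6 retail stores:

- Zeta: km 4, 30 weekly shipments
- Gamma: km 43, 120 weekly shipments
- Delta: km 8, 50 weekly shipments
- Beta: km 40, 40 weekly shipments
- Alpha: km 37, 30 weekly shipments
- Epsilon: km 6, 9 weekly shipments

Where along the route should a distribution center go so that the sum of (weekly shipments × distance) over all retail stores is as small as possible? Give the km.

For a sum of weighted absolute distances on a line, the optimum is the weighted median (not the mean). Total weight W = 279; half-weight = 139.5.
Sort by position and accumulate weight:
  km 4 (Zeta, w=30) → cum 30
  km 6 (Epsilon, w=9) → cum 39
  km 8 (Delta, w=50) → cum 89
  km 37 (Alpha, w=30) → cum 119
  km 40 (Beta, w=40) → cum 159  ≥ 139.5 → median here
  km 43 (Gamma, w=120) → cum 279
Optimal location: km 40.

x = 40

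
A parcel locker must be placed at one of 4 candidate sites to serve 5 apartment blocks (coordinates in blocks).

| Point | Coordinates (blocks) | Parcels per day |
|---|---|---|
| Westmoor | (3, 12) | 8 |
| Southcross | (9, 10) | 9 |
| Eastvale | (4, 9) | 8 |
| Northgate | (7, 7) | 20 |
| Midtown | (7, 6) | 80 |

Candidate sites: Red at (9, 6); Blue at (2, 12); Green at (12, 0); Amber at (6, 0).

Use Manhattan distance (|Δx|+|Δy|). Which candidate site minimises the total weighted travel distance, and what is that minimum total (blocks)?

Total weighted distance at each candidate:
  Red (9, 6): total = 416
  Blue (2, 12): total = 1209
  Green (12, 0): total = 1541
  Amber (6, 0): total = 1045
Minimum is at Red with total 416 blocks.

Red, total 416 blocks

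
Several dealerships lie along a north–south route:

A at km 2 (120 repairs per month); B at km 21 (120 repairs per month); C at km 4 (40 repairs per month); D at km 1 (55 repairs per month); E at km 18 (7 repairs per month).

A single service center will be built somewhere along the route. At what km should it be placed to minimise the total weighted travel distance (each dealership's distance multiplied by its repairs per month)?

x = 2

For a sum of weighted absolute distances on a line, the optimum is the weighted median (not the mean). Total weight W = 342; half-weight = 171.
Sort by position and accumulate weight:
  km 1 (D, w=55) → cum 55
  km 2 (A, w=120) → cum 175  ≥ 171 → median here
  km 4 (C, w=40) → cum 215
  km 18 (E, w=7) → cum 222
  km 21 (B, w=120) → cum 342
Optimal location: km 2.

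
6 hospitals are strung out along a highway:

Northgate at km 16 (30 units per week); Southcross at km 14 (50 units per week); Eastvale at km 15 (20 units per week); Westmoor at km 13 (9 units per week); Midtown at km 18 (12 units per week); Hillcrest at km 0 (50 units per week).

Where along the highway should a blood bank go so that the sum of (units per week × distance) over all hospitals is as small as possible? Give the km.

For a sum of weighted absolute distances on a line, the optimum is the weighted median (not the mean). Total weight W = 171; half-weight = 85.5.
Sort by position and accumulate weight:
  km 0 (Hillcrest, w=50) → cum 50
  km 13 (Westmoor, w=9) → cum 59
  km 14 (Southcross, w=50) → cum 109  ≥ 85.5 → median here
  km 15 (Eastvale, w=20) → cum 129
  km 16 (Northgate, w=30) → cum 159
  km 18 (Midtown, w=12) → cum 171
Optimal location: km 14.

x = 14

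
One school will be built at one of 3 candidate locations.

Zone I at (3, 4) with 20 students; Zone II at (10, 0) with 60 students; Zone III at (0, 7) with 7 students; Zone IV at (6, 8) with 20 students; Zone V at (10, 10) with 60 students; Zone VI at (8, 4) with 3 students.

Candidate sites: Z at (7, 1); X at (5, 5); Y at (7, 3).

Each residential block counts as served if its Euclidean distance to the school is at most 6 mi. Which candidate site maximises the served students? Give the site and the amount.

Y, covering 103

Coverage radius r = 6 mi; a point is covered iff (Δx)²+(Δy)² ≤ 6² = 36.
  Z (7, 1): covers {Zone I, Zone II, Zone VI} → 83
  X (5, 5): covers {Zone I, Zone III, Zone IV, Zone VI} → 50
  Y (7, 3): covers {Zone I, Zone II, Zone IV, Zone VI} → 103
Maximum coverage at Y: 103 students.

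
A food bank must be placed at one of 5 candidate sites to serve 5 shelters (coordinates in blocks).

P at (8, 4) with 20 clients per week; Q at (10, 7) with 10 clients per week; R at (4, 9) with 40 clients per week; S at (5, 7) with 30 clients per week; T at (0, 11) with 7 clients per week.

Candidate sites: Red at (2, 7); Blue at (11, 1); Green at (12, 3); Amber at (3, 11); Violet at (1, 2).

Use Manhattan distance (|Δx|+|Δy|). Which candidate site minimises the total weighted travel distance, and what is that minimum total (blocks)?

Red, total 552 blocks

Total weighted distance at each candidate:
  Red (2, 7): total = 552
  Blue (11, 1): total = 1297
  Green (12, 3): total = 1190
  Amber (3, 11): total = 671
  Violet (1, 2): total = 1060
Minimum is at Red with total 552 blocks.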